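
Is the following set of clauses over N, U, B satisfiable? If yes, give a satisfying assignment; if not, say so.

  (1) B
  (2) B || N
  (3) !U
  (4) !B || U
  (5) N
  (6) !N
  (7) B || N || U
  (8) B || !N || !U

UNSATISFIABLE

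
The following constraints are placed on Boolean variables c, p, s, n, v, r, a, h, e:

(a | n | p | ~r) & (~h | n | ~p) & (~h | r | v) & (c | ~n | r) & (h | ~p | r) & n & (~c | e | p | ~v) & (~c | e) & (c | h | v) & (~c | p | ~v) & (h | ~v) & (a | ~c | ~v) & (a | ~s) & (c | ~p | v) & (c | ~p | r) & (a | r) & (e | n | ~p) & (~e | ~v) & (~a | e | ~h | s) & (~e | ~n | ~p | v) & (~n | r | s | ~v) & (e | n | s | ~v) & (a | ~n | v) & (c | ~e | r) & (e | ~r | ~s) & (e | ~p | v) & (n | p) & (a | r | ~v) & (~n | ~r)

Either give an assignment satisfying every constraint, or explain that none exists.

c=T, p=F, s=F, n=T, v=F, r=F, a=T, h=F, e=T

Unit clause (n) forces n = True.
In (~n | ~r) only ~r is left, so r = False.
In (c | ~n | r) only c is left, so c = True.
In (~c | e) only e is left, so e = True.
In (a | r) only a is left, so a = True.
In (~e | ~v) only ~v is left, so v = False.
In (~e | ~n | ~p | v) only ~p is left, so p = False.
In (~h | r | v) only ~h is left, so h = False.
Set s = False.
All clauses satisfied.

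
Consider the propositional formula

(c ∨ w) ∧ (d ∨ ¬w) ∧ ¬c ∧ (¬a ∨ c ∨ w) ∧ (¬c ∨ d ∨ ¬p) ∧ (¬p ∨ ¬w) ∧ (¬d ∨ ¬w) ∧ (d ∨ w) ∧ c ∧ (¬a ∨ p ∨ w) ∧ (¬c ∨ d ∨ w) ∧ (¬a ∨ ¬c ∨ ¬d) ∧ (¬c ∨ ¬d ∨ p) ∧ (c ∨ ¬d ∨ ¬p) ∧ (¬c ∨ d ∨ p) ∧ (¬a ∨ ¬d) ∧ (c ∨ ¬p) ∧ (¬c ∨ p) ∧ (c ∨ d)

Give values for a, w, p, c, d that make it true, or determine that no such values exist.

Unsatisfiable

Case c = True:
  Clause (¬c) is falsified — contradiction.
Case c = False:
  Clause (c) is falsified — contradiction.
Both cases fail, so the formula is unsatisfiable.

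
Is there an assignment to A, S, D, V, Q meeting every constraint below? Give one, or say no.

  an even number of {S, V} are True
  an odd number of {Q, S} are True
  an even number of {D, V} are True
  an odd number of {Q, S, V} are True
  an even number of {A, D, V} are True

A=F, S=F, D=F, V=F, Q=T

{S, V}: 0 true → even ✓
{Q, S}: 1 true → odd ✓
{D, V}: 0 true → even ✓
{Q, S, V}: 1 true → odd ✓
{A, D, V}: 0 true → even ✓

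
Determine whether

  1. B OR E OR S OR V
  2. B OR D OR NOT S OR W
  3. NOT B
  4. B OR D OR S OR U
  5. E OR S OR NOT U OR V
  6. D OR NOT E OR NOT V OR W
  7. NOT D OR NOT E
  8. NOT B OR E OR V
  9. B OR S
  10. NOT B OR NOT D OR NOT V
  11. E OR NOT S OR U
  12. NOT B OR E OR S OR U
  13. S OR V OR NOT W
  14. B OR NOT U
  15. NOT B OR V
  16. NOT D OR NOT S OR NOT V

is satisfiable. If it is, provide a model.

W = True, V = False, E = True, U = False, B = False, S = True, D = False

Unit clause (NOT B) forces B = False.
In (B OR S) only S is left, so S = True.
In (B OR NOT U) only NOT U is left, so U = False.
In (E OR NOT S OR U) only E is left, so E = True.
In (NOT D OR NOT E) only NOT D is left, so D = False.
In (B OR D OR NOT S OR W) only W is left, so W = True.
Set V = False.
All clauses satisfied.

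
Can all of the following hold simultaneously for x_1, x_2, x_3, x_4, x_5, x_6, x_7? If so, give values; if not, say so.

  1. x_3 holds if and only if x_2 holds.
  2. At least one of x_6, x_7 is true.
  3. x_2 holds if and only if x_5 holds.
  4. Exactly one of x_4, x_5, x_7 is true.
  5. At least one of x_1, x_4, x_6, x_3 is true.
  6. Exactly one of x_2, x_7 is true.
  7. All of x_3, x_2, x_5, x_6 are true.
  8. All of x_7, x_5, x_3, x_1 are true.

Case x_7 = True:
  (4) with x_7=T forces x_4 = False.
  (4) with x_7=T forces x_5 = False.
  Constraint (7) is violated (x_5=F) — contradiction.
Case x_7 = False:
  Constraint (8) is violated (x_7=F) — contradiction.
Both cases fail — unsatisfiable.

The formula is unsatisfiable.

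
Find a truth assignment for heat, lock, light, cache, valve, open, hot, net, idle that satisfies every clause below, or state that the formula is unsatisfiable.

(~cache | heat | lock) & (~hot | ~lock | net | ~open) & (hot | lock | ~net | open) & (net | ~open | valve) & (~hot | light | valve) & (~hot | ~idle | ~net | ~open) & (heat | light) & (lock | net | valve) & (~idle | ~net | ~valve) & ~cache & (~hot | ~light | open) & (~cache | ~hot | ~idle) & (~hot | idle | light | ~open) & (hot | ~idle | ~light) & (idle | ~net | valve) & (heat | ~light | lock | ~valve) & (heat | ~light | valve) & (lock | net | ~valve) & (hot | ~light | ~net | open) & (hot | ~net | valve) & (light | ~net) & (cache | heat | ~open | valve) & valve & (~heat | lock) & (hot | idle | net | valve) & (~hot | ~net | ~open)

heat = False, lock = True, light = True, cache = False, valve = True, open = True, hot = False, net = True, idle = False

Unit clause (~cache) forces cache = False.
Unit clause (valve) forces valve = True.
Set heat = False.
  then (heat | light) forces light = True.
  then (heat | ~light | lock | ~valve) forces lock = True.
Set open = True.
Try hot = True:
  (~hot | ~lock | net | ~open) forces net = True.
  clause (~hot | ~net | ~open) is falsified — backtrack.
So hot = False.
  then (hot | ~idle | ~light) forces idle = False.
Set net = True.
All clauses satisfied.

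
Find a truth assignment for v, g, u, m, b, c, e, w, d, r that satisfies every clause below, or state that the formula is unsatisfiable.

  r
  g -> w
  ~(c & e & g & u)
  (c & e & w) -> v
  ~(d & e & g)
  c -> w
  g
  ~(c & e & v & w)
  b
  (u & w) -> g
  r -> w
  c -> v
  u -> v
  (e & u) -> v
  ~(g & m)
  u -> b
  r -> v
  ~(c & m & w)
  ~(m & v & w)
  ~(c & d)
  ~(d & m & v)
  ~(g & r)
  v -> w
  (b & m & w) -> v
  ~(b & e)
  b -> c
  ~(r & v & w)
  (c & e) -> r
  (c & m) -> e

Unsatisfiable — no assignment works.

Case g = True:
  (~g | ~r) forces r = False.
  Clause (r) is falsified — contradiction.
Case g = False:
  Clause (g) is falsified — contradiction.
Both cases fail, so the formula is unsatisfiable.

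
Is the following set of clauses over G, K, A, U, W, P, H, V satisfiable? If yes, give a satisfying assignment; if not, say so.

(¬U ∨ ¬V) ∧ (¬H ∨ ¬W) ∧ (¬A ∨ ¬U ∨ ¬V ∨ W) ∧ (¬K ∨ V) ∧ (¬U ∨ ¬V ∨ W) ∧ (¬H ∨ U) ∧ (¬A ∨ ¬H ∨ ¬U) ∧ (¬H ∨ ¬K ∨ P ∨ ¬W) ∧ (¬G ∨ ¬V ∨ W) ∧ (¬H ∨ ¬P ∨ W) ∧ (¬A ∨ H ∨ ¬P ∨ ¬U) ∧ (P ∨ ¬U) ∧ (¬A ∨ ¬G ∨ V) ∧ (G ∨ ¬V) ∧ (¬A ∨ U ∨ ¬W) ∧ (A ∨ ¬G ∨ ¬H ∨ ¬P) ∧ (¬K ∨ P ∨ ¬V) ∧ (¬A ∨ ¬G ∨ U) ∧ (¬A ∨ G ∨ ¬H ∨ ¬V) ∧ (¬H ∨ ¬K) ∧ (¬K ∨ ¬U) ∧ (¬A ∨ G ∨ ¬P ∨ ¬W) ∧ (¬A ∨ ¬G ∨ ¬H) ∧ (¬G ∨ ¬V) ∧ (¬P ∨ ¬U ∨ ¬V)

G: True, K: False, A: False, U: True, W: False, P: True, H: False, V: False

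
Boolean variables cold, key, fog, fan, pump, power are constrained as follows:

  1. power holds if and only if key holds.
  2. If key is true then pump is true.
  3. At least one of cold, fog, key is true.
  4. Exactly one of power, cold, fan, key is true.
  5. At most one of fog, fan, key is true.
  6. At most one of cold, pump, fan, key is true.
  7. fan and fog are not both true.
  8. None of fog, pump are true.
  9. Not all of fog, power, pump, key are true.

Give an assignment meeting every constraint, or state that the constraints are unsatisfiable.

cold=T; key=F; fog=F; fan=F; pump=F; power=F

  (1) power=F, key=F — same ✓
  (2) key=F ⇒ pump: vacuous ✓
  (3) {cold, fog, key}: 1 true — at least one ✓
  (4) {power, cold, fan, key}: 1 true — exactly one ✓
  (5) {fog, fan, key}: 0 true — at most one ✓
  (6) {cold, pump, fan, key}: 1 true — at most one ✓
  (7) fan=F, fog=F — not both ✓
  (8) {fog, pump}: 0 true — none ✓
  (9) {fog, power, pump, key}: 0/4 true — not all ✓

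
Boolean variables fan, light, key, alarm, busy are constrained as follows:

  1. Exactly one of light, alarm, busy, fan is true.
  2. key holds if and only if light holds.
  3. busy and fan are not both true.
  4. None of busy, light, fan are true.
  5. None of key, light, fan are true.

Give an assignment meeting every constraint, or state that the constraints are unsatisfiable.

fan: False; light: False; key: False; alarm: True; busy: False

  (1) {light, alarm, busy, fan}: 1 true — exactly one ✓
  (2) key=F, light=F — same ✓
  (3) busy=F, fan=F — not both ✓
  (4) {busy, light, fan}: 0 true — none ✓
  (5) {key, light, fan}: 0 true — none ✓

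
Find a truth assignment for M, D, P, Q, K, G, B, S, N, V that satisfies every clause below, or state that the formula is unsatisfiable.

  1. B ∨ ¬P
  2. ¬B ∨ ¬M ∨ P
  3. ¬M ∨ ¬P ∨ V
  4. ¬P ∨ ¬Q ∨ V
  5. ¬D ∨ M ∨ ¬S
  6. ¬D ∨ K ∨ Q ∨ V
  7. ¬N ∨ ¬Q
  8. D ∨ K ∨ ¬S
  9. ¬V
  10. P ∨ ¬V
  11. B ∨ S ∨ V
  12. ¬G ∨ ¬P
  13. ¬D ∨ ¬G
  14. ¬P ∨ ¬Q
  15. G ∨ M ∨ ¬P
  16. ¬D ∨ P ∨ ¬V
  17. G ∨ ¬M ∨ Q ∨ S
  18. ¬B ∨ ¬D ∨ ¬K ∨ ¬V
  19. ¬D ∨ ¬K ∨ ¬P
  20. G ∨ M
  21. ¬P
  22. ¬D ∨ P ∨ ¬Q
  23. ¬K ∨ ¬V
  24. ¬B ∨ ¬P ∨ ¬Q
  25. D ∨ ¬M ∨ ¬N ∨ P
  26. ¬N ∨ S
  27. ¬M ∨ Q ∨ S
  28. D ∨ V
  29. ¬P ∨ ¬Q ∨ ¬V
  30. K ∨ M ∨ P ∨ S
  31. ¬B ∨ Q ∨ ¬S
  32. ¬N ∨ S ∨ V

M: True; D: True; P: False; Q: False; K: True; G: False; B: False; S: True; N: True; V: False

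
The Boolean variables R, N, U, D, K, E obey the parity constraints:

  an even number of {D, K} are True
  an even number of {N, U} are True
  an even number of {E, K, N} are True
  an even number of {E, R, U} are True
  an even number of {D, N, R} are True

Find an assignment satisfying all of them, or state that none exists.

R = True; N = False; U = False; D = True; K = True; E = True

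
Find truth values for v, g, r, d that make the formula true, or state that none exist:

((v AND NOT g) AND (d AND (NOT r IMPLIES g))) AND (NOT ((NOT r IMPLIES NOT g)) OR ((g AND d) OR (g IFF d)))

Case g = True: the conjunct NOT g is False.
Case g = False: the formula simplifies to (v AND (d AND r)) AND NOT d.
  d = True: the conjunct NOT d is False.
  d = False: the conjunct d is False.
Both cases fail — unsatisfiable.

No satisfying assignment exists.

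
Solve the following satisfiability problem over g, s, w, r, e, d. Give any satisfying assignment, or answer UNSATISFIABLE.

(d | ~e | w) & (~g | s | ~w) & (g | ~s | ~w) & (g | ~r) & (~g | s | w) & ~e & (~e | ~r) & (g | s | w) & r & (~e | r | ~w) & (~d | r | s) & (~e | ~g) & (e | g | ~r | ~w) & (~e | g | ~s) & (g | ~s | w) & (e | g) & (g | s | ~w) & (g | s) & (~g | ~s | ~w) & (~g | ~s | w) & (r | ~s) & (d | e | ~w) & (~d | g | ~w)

UNSATISFIABLE

Case s = True:
  (~e) forces e = False.
  (r) forces r = True.
  (g | ~r) forces g = True.
  (~g | ~s | ~w) forces w = False.
  Clause (~g | ~s | w) is falsified — contradiction.
Case s = False:
  (~e) forces e = False.
  (r) forces r = True.
  (g | ~r) forces g = True.
  (~g | s | ~w) forces w = False.
  Clause (~g | s | w) is falsified — contradiction.
Both cases fail, so the formula is unsatisfiable.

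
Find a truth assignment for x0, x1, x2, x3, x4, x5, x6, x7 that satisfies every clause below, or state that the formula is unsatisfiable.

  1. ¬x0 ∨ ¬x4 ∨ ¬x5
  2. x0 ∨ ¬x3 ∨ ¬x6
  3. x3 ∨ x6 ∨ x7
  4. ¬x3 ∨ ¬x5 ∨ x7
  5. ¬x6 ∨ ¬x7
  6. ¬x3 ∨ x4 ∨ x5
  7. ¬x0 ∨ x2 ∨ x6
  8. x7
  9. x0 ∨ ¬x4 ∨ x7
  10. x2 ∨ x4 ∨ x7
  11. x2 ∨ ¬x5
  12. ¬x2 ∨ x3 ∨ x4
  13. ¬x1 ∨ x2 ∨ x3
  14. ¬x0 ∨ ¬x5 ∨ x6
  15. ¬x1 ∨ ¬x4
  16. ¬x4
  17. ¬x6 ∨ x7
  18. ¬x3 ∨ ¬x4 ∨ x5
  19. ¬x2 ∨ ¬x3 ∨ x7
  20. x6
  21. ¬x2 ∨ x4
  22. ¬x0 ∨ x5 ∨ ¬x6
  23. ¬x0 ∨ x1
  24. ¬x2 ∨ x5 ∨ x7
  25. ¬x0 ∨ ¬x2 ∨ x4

Unsatisfiable

Case x6 = True:
  (¬x6 ∨ ¬x7) forces x7 = False.
  Clause (x7) is falsified — contradiction.
Case x6 = False:
  Clause (x6) is falsified — contradiction.
Both cases fail, so the formula is unsatisfiable.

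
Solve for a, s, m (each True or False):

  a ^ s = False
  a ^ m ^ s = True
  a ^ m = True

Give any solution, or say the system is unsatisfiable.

a = False; s = False; m = True

a ^ s = F ^ F = False ✓
a ^ m ^ s = F ^ T ^ F = True ✓
a ^ m = F ^ T = True ✓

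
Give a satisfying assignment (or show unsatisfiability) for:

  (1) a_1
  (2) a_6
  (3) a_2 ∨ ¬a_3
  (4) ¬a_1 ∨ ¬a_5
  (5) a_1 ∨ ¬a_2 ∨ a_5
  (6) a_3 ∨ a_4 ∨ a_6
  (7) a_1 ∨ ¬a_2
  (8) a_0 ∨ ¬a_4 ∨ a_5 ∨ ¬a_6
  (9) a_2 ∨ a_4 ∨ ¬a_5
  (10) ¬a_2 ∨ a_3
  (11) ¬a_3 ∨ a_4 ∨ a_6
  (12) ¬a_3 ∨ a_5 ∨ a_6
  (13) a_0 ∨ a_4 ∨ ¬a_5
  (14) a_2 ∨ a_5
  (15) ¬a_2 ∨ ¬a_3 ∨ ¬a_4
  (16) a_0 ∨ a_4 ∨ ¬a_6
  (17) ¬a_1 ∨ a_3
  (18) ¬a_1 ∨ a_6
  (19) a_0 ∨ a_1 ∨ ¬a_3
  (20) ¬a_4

Unit clause (a_1) forces a_1 = True.
Unit clause (a_6) forces a_6 = True.
In (¬a_1 ∨ ¬a_5) only ¬a_5 is left, so a_5 = False.
In (a_2 ∨ a_5) only a_2 is left, so a_2 = True.
In (¬a_1 ∨ a_3) only a_3 is left, so a_3 = True.
Unit clause (¬a_4) forces a_4 = False.
In (a_0 ∨ a_4 ∨ ¬a_6) only a_0 is left, so a_0 = True.
All clauses satisfied.

a_0=T; a_1=T; a_2=T; a_3=T; a_4=F; a_5=F; a_6=T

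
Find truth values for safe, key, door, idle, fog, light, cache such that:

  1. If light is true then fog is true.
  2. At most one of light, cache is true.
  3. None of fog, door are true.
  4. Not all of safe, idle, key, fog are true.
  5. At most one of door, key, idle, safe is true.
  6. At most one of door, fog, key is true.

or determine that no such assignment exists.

safe = False, key = False, door = False, idle = True, fog = False, light = False, cache = True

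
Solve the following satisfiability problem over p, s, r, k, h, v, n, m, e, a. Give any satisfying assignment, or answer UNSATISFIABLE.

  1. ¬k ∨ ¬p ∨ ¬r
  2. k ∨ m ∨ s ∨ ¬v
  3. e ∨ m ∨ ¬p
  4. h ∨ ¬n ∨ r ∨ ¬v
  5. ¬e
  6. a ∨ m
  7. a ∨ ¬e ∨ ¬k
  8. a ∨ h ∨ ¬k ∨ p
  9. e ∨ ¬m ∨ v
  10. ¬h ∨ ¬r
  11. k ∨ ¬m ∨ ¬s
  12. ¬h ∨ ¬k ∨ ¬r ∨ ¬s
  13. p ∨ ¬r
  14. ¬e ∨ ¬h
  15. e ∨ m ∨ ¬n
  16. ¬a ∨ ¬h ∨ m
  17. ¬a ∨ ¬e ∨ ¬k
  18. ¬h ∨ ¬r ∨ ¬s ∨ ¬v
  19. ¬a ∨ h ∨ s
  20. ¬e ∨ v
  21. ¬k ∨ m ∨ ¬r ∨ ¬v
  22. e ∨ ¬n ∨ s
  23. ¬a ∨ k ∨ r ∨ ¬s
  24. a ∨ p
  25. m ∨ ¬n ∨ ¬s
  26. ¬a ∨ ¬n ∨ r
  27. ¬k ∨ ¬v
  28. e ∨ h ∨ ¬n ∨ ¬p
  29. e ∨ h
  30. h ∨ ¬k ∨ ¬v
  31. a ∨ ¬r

Unit clause (¬e) forces e = False.
In (e ∨ h) only h is left, so h = True.
In (¬h ∨ ¬r) only ¬r is left, so r = False.
Set p = False.
  then (a ∨ p) forces a = True.
  then (¬a ∨ ¬n ∨ r) forces n = False.
  then (¬a ∨ ¬h ∨ m) forces m = True.
  then (e ∨ ¬m ∨ v) forces v = True.
  then (¬k ∨ ¬v) forces k = False.
  then (k ∨ ¬m ∨ ¬s) forces s = False.
All clauses satisfied.

p = False, s = False, r = False, k = False, h = True, v = True, n = False, m = True, e = False, a = True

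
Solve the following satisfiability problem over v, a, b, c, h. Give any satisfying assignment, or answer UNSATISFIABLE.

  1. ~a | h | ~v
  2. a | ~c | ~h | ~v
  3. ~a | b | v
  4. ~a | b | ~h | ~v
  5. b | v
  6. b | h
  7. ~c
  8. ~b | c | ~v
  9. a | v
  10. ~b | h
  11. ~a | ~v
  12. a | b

v = False, a = True, b = True, c = False, h = True

Unit clause (~c) forces c = False.
Try v = True:
  (~b | c | ~v) forces b = False.
  (b | h) forces h = True.
  (~a | b | ~h | ~v) forces a = False.
  clause (a | b) is falsified — backtrack.
So v = False.
  then (b | v) forces b = True.
  then (a | v) forces a = True.
  then (~b | h) forces h = True.
All clauses satisfied.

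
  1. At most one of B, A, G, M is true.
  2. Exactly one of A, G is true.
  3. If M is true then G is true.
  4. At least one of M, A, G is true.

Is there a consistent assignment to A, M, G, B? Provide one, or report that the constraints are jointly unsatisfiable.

A=F, M=F, G=T, B=F

  (1) {B, A, G, M}: 1 true — at most one ✓
  (2) {A, G}: 1 true — exactly one ✓
  (3) M=F ⇒ G: vacuous ✓
  (4) {M, A, G}: 1 true — at least one ✓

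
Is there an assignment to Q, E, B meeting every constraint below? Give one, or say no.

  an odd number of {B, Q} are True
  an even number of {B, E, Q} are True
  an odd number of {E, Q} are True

Q=F, E=T, B=T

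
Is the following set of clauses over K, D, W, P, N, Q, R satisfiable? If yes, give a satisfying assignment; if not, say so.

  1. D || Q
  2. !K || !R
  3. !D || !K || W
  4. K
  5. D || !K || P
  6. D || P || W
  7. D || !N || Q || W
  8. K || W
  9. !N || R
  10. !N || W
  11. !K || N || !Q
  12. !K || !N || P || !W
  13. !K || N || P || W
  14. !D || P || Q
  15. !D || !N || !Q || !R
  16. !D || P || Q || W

Unit clause (K) forces K = True.
In (!K || !R) only !R is left, so R = False.
In (!N || R) only !N is left, so N = False.
In (!K || N || !Q) only !Q is left, so Q = False.
In (D || Q) only D is left, so D = True.
In (!D || !K || W) only W is left, so W = True.
In (!D || P || Q) only P is left, so P = True.
All clauses satisfied.

K = True, D = True, W = True, P = True, N = False, Q = False, R = False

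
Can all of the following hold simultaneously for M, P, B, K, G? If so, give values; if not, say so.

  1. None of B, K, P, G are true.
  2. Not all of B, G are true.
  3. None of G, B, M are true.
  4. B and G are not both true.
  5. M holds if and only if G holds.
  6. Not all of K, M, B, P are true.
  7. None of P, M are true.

M = False, P = False, B = False, K = False, G = False

  (1) {B, K, P, G}: 0 true — none ✓
  (2) {B, G}: 0/2 true — not all ✓
  (3) {G, B, M}: 0 true — none ✓
  (4) B=F, G=F — not both ✓
  (5) M=F, G=F — same ✓
  (6) {K, M, B, P}: 0/4 true — not all ✓
  (7) {P, M}: 0 true — none ✓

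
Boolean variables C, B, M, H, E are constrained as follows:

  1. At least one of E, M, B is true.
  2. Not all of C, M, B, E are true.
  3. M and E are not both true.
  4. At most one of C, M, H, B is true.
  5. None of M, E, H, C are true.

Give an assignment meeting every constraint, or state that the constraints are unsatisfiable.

C=F; B=T; M=F; H=F; E=F

  (1) {E, M, B}: 1 true — at least one ✓
  (2) {C, M, B, E}: 1/4 true — not all ✓
  (3) M=F, E=F — not both ✓
  (4) {C, M, H, B}: 1 true — at most one ✓
  (5) {M, E, H, C}: 0 true — none ✓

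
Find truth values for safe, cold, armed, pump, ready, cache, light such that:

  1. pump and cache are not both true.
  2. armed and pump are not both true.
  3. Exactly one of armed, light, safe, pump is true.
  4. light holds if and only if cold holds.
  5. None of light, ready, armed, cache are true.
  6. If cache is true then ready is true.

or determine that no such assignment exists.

safe = False, cold = False, armed = False, pump = True, ready = False, cache = False, light = False

  (1) pump=T, cache=F — not both ✓
  (2) armed=F, pump=T — not both ✓
  (3) {armed, light, safe, pump}: 1 true — exactly one ✓
  (4) light=F, cold=F — same ✓
  (5) {light, ready, armed, cache}: 0 true — none ✓
  (6) cache=F ⇒ ready: vacuous ✓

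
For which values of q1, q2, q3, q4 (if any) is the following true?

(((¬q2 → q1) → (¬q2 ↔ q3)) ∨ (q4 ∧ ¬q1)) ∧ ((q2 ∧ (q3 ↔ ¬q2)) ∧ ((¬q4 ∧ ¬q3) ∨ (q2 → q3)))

q1: True, q2: True, q3: False, q4: False

  ((¬q2 → q1) → (¬q2 ↔ q3)) ∨ (q4 ∧ ¬q1) = True
    (¬q2 → q1) → (¬q2 ↔ q3) = True
      ¬q2 → q1 = True
        ¬q2 = False
      ¬q2 ↔ q3 = True
        ¬q2 = False
    q4 ∧ ¬q1 = False
      ¬q1 = False
  (q2 ∧ (q3 ↔ ¬q2)) ∧ ((¬q4 ∧ ¬q3) ∨ (q2 → q3)) = True
    q2 ∧ (q3 ↔ ¬q2) = True
      q3 ↔ ¬q2 = True
        ¬q2 = False
    (¬q4 ∧ ¬q3) ∨ (q2 → q3) = True
      ¬q4 ∧ ¬q3 = True
        ¬q4 = True
        ¬q3 = True
      q2 → q3 = False
Both conjuncts True, so the formula holds.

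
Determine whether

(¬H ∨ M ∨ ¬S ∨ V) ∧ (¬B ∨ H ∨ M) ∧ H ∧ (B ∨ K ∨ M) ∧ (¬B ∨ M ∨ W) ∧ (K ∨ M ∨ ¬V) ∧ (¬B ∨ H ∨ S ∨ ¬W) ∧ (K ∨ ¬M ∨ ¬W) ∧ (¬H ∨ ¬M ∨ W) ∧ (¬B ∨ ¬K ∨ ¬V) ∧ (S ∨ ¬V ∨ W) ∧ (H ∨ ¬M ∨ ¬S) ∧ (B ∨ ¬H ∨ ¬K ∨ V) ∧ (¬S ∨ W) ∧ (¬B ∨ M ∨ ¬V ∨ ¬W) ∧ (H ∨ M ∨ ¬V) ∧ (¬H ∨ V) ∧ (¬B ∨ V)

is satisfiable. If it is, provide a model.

Unit clause (H) forces H = True.
In (¬H ∨ V) only V is left, so V = True.
Try W = False:
  (¬H ∨ ¬M ∨ W) forces M = False.
  (¬B ∨ M ∨ W) forces B = False.
  (B ∨ K ∨ M) forces K = True.
  (S ∨ ¬V ∨ W) forces S = True.
  clause (¬S ∨ W) is falsified — backtrack.
So W = True.
Set M = True.
  then (K ∨ ¬M ∨ ¬W) forces K = True.
  then (¬B ∨ ¬K ∨ ¬V) forces B = False.
Set S = False.
All clauses satisfied.

W=T; H=T; M=T; V=T; K=T; B=F; S=F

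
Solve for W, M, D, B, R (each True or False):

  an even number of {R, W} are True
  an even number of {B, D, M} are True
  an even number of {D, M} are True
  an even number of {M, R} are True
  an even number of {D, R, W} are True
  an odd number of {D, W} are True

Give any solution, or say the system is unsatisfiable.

Unsatisfiable

Adding constraints 1, 3, 4, 6 mod 2: every variable appears an even number of times on the left, so the left side is 0.
But the right sides sum to 1 (mod 2). 0 ≠ 1 — the system is inconsistent.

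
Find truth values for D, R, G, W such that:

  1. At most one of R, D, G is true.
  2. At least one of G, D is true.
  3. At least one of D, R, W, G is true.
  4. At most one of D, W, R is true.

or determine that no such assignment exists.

D: False, R: False, G: True, W: True

  (1) {R, D, G}: 1 true — at most one ✓
  (2) {G, D}: 1 true — at least one ✓
  (3) {D, R, W, G}: 2 true — at least one ✓
  (4) {D, W, R}: 1 true — at most one ✓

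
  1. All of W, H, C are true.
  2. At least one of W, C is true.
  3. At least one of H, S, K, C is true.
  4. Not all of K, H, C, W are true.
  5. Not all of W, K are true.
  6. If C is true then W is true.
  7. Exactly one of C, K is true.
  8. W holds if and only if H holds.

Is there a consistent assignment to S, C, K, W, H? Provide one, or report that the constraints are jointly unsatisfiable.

S=T; C=T; K=F; W=T; H=T

  (1) {W, H, C}: all 3 true ✓
  (2) {W, C}: 2 true — at least one ✓
  (3) {H, S, K, C}: 3 true — at least one ✓
  (4) {K, H, C, W}: 3/4 true — not all ✓
  (5) {W, K}: 1/2 true — not all ✓
  (6) C=T ⇒ W: T ✓
  (7) {C, K}: 1 true — exactly one ✓
  (8) W=T, H=T — same ✓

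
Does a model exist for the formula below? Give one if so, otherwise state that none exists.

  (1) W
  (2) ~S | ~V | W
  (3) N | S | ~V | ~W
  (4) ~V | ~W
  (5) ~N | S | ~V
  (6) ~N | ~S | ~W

V: False, N: False, S: True, W: True

Unit clause (W) forces W = True.
In (~V | ~W) only ~V is left, so V = False.
Set N = False.
Set S = True.
Check each clause:
  (W): W holds.
  (~S | ~V | W): ~V holds.
  (N | S | ~V | ~W): S holds.
  (~V | ~W): ~V holds.
  (~N | S | ~V): ~N holds.
  (~N | ~S | ~W): ~N holds.
All clauses satisfied.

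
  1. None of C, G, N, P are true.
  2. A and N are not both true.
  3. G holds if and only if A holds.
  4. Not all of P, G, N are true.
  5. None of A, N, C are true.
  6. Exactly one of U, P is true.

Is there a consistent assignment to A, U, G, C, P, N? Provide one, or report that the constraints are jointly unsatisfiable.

A: False, U: True, G: False, C: False, P: False, N: False

  (1) {C, G, N, P}: 0 true — none ✓
  (2) A=F, N=F — not both ✓
  (3) G=F, A=F — same ✓
  (4) {P, G, N}: 0/3 true — not all ✓
  (5) {A, N, C}: 0 true — none ✓
  (6) {U, P}: 1 true — exactly one ✓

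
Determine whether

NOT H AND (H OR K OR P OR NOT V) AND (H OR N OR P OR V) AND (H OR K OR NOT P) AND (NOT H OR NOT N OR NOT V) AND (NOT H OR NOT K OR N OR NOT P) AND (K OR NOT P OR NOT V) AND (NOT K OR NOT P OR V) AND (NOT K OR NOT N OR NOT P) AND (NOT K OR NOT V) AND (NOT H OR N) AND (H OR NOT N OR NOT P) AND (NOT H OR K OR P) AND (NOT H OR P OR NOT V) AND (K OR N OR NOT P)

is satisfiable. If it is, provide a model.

V = False, K = False, P = False, H = False, N = True

Unit clause (NOT H) forces H = False.
Try V = True:
  (NOT K OR NOT V) forces K = False.
  (H OR K OR P OR NOT V) forces P = True.
  clause (H OR K OR NOT P) is falsified — backtrack.
So V = False.
Set K = False.
  then (H OR K OR NOT P) forces P = False.
  then (H OR N OR P OR V) forces N = True.
All clauses satisfied.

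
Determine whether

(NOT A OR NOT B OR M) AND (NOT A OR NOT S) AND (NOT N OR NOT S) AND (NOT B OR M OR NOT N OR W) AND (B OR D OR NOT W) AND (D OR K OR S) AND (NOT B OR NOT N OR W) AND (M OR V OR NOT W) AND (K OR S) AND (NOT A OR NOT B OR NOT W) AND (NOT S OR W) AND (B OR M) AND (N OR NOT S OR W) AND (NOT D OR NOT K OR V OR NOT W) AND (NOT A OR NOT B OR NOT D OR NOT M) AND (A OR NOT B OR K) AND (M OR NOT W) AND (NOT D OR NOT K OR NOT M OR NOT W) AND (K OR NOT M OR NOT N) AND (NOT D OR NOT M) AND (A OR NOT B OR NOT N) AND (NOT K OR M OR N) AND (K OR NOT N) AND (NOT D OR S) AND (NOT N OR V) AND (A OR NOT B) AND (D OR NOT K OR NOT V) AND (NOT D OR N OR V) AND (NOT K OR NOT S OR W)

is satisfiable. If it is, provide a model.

Set N = False.
Set V = False.
  then (NOT D OR N OR V) forces D = False.
Set W = False.
  then (NOT S OR W) forces S = False.
  then (D OR K OR S) forces K = True.
  then (NOT K OR M OR N) forces M = True.
Set A = False.
  then (A OR NOT B) forces B = False.
All clauses satisfied.

N = False, V = False, W = False, K = True, M = True, S = False, A = False, B = False, D = False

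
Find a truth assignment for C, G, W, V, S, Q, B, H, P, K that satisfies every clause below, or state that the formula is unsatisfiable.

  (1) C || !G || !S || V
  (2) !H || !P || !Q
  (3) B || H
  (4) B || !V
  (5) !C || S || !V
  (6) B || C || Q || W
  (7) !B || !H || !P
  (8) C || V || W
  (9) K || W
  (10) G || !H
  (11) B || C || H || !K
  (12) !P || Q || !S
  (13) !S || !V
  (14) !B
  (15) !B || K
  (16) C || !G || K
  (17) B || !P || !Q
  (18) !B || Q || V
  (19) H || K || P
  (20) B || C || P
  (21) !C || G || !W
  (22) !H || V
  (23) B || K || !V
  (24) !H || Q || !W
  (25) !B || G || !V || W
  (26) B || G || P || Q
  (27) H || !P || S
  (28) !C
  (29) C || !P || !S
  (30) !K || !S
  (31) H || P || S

Unsatisfiable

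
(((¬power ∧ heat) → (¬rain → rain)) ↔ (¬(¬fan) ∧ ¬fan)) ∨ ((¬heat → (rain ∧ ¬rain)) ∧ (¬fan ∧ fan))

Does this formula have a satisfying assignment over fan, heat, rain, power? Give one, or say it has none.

fan = True, heat = True, rain = False, power = False

  (((¬power ∧ heat) → (¬rain → rain)) ↔ (¬(¬fan) ∧ ¬fan)) ∨ ((¬heat → (rain ∧ ¬rain)) ∧ (¬fan ∧ fan)) = True
    ((¬power ∧ heat) → (¬rain → rain)) ↔ (¬(¬fan) ∧ ¬fan) = True
      (¬power ∧ heat) → (¬rain → rain) = False
        ¬power ∧ heat = True
          ¬power = True
        ¬rain → rain = False
          ¬rain = True
      ¬(¬fan) ∧ ¬fan = False
        ¬(¬fan) = True
          ¬fan = False
        ¬fan = False
    (¬heat → (rain ∧ ¬rain)) ∧ (¬fan ∧ fan) = False
      ¬heat → (rain ∧ ¬rain) = True
        ¬heat = False
        rain ∧ ¬rain = False
          ¬rain = True
      ¬fan ∧ fan = False
        ¬fan = False
The formula evaluates to True.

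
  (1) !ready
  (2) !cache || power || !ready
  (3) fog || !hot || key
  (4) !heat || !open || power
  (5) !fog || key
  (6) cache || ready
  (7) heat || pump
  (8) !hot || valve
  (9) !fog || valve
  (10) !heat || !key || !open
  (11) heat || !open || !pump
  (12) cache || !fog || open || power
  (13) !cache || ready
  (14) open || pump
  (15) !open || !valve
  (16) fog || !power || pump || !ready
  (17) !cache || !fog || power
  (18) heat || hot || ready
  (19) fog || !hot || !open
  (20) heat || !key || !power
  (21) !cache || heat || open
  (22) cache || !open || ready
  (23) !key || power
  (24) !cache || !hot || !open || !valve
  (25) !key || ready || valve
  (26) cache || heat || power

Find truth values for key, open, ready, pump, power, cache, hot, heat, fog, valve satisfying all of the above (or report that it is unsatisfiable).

Case ready = True:
  Clause (!ready) is falsified — contradiction.
Case ready = False:
  (cache || ready) forces cache = True.
  Clause (!cache || ready) is falsified — contradiction.
Both cases fail, so the formula is unsatisfiable.

Unsatisfiable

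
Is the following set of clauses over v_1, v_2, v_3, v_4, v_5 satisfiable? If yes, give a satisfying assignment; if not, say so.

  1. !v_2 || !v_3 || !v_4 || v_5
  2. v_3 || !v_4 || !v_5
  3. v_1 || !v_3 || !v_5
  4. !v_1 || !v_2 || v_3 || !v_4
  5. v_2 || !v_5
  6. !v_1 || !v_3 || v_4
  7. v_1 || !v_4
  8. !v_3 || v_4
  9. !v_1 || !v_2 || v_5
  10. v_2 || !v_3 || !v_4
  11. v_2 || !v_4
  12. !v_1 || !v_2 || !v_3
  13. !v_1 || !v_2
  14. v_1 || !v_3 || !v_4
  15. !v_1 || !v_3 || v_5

v_1=F, v_2=F, v_3=F, v_4=F, v_5=F

Set v_1 = False.
  then (v_1 || !v_4) forces v_4 = False.
  then (!v_3 || v_4) forces v_3 = False.
Set v_2 = False.
  then (v_2 || !v_5) forces v_5 = False.
All clauses satisfied.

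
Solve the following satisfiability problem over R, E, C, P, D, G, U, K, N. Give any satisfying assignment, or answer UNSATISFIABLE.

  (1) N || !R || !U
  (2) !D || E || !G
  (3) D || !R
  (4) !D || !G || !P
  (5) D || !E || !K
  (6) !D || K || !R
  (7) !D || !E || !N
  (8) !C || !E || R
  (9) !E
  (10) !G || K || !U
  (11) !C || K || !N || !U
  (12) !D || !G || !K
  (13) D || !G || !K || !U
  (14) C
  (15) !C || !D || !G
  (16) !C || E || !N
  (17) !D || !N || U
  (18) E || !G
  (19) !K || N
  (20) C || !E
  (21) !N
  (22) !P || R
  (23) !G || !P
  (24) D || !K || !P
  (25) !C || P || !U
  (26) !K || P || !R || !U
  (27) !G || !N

Unit clause (!E) forces E = False.
Unit clause (C) forces C = True.
In (!C || E || !N) only !N is left, so N = False.
In (E || !G) only !G is left, so G = False.
In (!K || N) only !K is left, so K = False.
Set R = False.
  then (!P || R) forces P = False.
  then (!C || P || !U) forces U = False.
Set D = False.
All clauses satisfied.

R = False; E = False; C = True; P = False; D = False; G = False; U = False; K = False; N = False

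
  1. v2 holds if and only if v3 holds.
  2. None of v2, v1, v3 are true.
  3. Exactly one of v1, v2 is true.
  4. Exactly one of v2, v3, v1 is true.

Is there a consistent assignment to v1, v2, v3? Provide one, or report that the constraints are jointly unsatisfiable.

Case v1 = True:
  Constraint (2) is violated (v1=T) — contradiction.
Case v1 = False:
  (2) forces v2 = False.
  Constraint (3) is violated (v1=F, v2=F) — contradiction.
Both cases fail — unsatisfiable.

UNSATISFIABLE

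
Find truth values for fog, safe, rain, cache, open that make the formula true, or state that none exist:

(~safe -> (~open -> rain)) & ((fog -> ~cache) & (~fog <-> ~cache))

fog=F; safe=F; rain=F; cache=F; open=T

  ~safe -> (~open -> rain) = True
    ~safe = True
    ~open -> rain = True
      ~open = False
  (fog -> ~cache) & (~fog <-> ~cache) = True
    fog -> ~cache = True
      ~cache = True
    ~fog <-> ~cache = True
      ~fog = True
      ~cache = True
Both conjuncts True, so the formula holds.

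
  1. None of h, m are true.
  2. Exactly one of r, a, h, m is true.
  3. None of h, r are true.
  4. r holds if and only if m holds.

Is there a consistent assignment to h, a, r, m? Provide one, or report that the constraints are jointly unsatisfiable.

h = False, a = True, r = False, m = False

  (1) {h, m}: 0 true — none ✓
  (2) {r, a, h, m}: 1 true — exactly one ✓
  (3) {h, r}: 0 true — none ✓
  (4) r=F, m=F — same ✓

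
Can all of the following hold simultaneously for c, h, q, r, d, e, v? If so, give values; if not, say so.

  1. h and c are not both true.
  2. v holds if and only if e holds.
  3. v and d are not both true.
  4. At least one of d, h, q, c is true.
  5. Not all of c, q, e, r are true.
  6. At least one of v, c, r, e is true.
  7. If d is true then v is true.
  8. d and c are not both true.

c=T, h=F, q=F, r=F, d=F, e=T, v=T

  (1) h=F, c=T — not both ✓
  (2) v=T, e=T — same ✓
  (3) v=T, d=F — not both ✓
  (4) {d, h, q, c}: 1 true — at least one ✓
  (5) {c, q, e, r}: 2/4 true — not all ✓
  (6) {v, c, r, e}: 3 true — at least one ✓
  (7) d=F ⇒ v: vacuous ✓
  (8) d=F, c=T — not both ✓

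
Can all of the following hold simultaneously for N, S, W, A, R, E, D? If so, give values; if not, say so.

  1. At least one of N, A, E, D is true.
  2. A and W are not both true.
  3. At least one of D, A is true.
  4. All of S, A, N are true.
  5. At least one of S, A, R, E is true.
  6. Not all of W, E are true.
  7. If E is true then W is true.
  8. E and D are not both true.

N = True, S = True, W = False, A = True, R = False, E = False, D = True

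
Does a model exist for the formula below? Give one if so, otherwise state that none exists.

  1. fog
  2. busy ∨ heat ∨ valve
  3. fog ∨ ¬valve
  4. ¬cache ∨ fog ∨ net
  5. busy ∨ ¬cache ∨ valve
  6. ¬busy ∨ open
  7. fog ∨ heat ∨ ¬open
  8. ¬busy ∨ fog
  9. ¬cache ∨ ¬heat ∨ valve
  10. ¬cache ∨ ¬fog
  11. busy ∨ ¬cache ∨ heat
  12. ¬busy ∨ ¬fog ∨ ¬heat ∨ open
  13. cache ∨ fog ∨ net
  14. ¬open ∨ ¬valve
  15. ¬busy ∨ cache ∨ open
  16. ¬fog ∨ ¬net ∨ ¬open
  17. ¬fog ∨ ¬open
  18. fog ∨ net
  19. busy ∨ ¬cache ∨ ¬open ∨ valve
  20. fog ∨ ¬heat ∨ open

Unit clause (fog) forces fog = True.
In (¬cache ∨ ¬fog) only ¬cache is left, so cache = False.
In (¬fog ∨ ¬open) only ¬open is left, so open = False.
In (¬busy ∨ open) only ¬busy is left, so busy = False.
Set valve = True.
Set net = False.
Set heat = True.
All clauses satisfied.

fog = True, cache = False, valve = True, net = False, heat = True, busy = False, open = False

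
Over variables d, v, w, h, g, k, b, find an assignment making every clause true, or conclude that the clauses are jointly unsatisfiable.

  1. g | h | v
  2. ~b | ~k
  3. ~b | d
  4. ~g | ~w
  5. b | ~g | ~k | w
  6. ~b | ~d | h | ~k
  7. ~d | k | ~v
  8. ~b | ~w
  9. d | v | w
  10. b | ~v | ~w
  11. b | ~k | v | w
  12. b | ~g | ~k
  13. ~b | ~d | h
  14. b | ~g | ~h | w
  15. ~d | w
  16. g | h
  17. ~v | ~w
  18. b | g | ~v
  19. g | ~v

d: False, v: False, w: True, h: True, g: False, k: False, b: False

Set d = False.
  then (~b | d) forces b = False.
Set v = False.
  then (d | v | w) forces w = True.
  then (~g | ~w) forces g = False.
  then (g | h) forces h = True.
Set k = False.
All clauses satisfied.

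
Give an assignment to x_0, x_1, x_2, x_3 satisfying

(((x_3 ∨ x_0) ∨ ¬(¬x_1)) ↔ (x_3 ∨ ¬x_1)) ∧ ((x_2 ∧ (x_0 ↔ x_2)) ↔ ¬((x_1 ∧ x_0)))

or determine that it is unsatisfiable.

x_0=T; x_1=F; x_2=T; x_3=T

  ((x_3 ∨ x_0) ∨ ¬(¬x_1)) ↔ (x_3 ∨ ¬x_1) = True
    (x_3 ∨ x_0) ∨ ¬(¬x_1) = True
      x_3 ∨ x_0 = True
      ¬(¬x_1) = False
        ¬x_1 = True
    x_3 ∨ ¬x_1 = True
      ¬x_1 = True
  (x_2 ∧ (x_0 ↔ x_2)) ↔ ¬((x_1 ∧ x_0)) = True
    x_2 ∧ (x_0 ↔ x_2) = True
      x_0 ↔ x_2 = True
    ¬((x_1 ∧ x_0)) = True
      x_1 ∧ x_0 = False
Both conjuncts True, so the formula holds.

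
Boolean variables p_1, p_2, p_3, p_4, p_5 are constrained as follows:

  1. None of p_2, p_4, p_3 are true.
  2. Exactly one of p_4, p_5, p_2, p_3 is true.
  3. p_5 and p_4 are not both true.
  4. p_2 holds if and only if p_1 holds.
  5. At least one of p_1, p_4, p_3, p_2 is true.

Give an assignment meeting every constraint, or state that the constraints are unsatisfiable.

Unsatisfiable

Case p_1 = True:
  (1) forces p_2 = False.
  Constraint (4) is violated (p_2=F, p_1=T) — contradiction.
Case p_1 = False:
  (1) forces p_2 = False.
  (1) forces p_4 = False.
  (1) forces p_3 = False.
  Constraint (5) is violated (p_1=F, p_4=F, p_3=F, p_2=F) — contradiction.
Both cases fail — unsatisfiable.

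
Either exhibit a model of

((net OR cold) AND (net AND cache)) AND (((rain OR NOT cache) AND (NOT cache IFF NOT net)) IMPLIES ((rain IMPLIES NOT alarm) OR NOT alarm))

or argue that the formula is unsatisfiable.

net = True; cache = True; rain = True; cold = False; alarm = False

  (net OR cold) AND (net AND cache) = True
    net OR cold = True
    net AND cache = True
  ((rain OR NOT cache) AND (NOT cache IFF NOT net)) IMPLIES ((rain IMPLIES NOT alarm) OR NOT alarm) = True
    (rain OR NOT cache) AND (NOT cache IFF NOT net) = True
      rain OR NOT cache = True
        NOT cache = False
      NOT cache IFF NOT net = True
        NOT cache = False
        NOT net = False
    (rain IMPLIES NOT alarm) OR NOT alarm = True
      rain IMPLIES NOT alarm = True
        NOT alarm = True
      NOT alarm = True
Both conjuncts True, so the formula holds.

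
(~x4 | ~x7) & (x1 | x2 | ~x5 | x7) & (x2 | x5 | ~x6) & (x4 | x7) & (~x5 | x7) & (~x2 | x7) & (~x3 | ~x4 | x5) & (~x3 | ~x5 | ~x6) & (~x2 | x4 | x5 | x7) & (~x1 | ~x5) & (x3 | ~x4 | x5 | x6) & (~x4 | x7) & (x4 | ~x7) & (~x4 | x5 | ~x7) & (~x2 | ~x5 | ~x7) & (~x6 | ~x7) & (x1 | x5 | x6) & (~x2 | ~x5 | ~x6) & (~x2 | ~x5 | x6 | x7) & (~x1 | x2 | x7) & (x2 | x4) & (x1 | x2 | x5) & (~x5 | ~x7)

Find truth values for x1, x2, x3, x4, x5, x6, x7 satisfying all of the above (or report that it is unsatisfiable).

Case x4 = True:
  (~x4 | ~x7) forces x7 = False.
  Clause (~x4 | x7) is falsified — contradiction.
Case x4 = False:
  (x4 | x7) forces x7 = True.
  Clause (x4 | ~x7) is falsified — contradiction.
Both cases fail, so the formula is unsatisfiable.

Unsatisfiable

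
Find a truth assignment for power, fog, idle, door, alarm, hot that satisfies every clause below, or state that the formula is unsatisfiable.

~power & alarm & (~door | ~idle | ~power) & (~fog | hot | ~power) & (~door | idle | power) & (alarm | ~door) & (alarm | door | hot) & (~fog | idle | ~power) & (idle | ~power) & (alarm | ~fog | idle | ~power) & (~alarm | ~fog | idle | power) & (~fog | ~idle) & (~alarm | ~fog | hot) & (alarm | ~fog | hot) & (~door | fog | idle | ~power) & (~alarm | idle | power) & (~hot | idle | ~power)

Unit clause (~power) forces power = False.
Unit clause (alarm) forces alarm = True.
In (~alarm | idle | power) only idle is left, so idle = True.
In (~fog | ~idle) only ~fog is left, so fog = False.
Set door = True.
Set hot = False.
All clauses satisfied.

power = False, fog = False, idle = True, door = True, alarm = True, hot = False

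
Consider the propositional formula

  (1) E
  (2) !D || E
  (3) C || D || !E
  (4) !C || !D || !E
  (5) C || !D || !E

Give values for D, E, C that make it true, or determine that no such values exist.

Unit clause (E) forces E = True.
Set D = False.
  then (C || D || !E) forces C = True.
All clauses satisfied.

D: False, E: True, C: True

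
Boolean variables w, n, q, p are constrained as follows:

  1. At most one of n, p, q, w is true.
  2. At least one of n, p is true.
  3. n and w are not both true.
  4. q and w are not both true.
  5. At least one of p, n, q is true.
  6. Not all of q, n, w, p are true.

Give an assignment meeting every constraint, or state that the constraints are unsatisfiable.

w = False; n = False; q = False; p = True

  (1) {n, p, q, w}: 1 true — at most one ✓
  (2) {n, p}: 1 true — at least one ✓
  (3) n=F, w=F — not both ✓
  (4) q=F, w=F — not both ✓
  (5) {p, n, q}: 1 true — at least one ✓
  (6) {q, n, w, p}: 1/4 true — not all ✓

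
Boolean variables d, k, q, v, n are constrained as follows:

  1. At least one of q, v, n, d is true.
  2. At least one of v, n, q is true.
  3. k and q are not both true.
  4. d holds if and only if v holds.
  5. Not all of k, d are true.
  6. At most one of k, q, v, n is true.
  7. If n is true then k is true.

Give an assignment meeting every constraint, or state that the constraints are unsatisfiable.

d = False, k = False, q = True, v = False, n = False

  (1) {q, v, n, d}: 1 true — at least one ✓
  (2) {v, n, q}: 1 true — at least one ✓
  (3) k=F, q=T — not both ✓
  (4) d=F, v=F — same ✓
  (5) {k, d}: 0/2 true — not all ✓
  (6) {k, q, v, n}: 1 true — at most one ✓
  (7) n=F ⇒ k: vacuous ✓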